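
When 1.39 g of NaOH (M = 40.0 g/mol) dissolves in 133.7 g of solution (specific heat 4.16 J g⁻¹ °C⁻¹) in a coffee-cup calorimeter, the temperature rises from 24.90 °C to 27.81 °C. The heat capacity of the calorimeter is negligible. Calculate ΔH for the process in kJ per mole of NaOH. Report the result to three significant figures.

ΔH = -46.6 kJ/mol

|ΔT| = |27.81 − 24.90| = 2.91 °C
|q_surr| = (133.7 × 4.16) × 2.91 = 556.192 × 2.91 = 1619 J
n(NaOH) = 1.39 / 40.0 = 0.03475 mol
Temperature rose, so q_rxn = −|q_surr| = -1.619 kJ
ΔH = q_rxn / n = -46.59 kJ/mol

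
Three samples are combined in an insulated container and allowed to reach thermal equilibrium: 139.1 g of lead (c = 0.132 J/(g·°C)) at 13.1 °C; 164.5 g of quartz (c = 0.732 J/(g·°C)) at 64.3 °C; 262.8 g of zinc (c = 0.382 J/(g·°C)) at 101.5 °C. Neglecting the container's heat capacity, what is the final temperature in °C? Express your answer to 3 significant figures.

T_f = 76.0 °C

Σ mᵢcᵢ(T − Tᵢ) = 0  ⇒  T = Σ mᵢcᵢTᵢ / Σ mᵢcᵢ
Σ mᵢcᵢ = 139.1×0.132 + 164.5×0.732 + 262.8×0.382 = 239.1648
Σ mᵢcᵢTᵢ = 18.3612×13.1 + 120.414×64.3 + 100.3896×101.5 = 18173
T = 18173 / 239.1648 = 75.99 °C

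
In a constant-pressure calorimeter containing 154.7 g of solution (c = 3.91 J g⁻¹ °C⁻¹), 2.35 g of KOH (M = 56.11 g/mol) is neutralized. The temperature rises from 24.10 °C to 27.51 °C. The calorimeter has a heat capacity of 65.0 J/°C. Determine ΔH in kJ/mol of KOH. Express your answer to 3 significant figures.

ΔH = -54.5 kJ/mol

|ΔT| = |27.51 − 24.10| = 3.41 °C
|q_surr| = (154.7 × 3.91 + 65.0) × 3.41 = 669.877 × 3.41 = 2284 J
n(KOH) = 2.35 / 56.11 = 0.04188 mol
Temperature rose, so q_rxn = −|q_surr| = -2.284 kJ
ΔH = q_rxn / n = -54.54 kJ/mol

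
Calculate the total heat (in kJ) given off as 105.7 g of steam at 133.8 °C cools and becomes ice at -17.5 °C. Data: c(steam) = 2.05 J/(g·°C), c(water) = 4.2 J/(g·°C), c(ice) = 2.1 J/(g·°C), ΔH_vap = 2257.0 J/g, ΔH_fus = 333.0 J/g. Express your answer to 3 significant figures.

q = 329 kJ

q1 (cool steam 133.8→100 °C): 105.7 × 2.05 × 33.8 = 7324 J
q2 (condense at 100 °C): 105.7 × 2257.0 = 238565 J
q3 (cool water 100→0 °C): 105.7 × 4.2 × 100.0 = 44394 J
q4 (freeze at 0 °C): 105.7 × 333.0 = 35198 J
q5 (cool ice 0→-17.5 °C): 105.7 × 2.1 × 17.5 = 3884 J
Total: 7324 + 238565 + 44394 + 35198 + 3884 = 329365 J = 329 kJ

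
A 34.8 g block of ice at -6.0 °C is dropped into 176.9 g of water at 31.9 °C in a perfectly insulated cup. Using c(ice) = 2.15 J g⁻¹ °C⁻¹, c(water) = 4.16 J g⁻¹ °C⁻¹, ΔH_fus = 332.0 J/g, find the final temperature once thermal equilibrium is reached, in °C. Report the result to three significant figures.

T_f = 13.0 °C

Heat to bring ice to 0 °C and melt it: q₁ = 34.8×2.15×6.0 + 34.8×332.0 = 12003 J
Heat the water can supply cooling to 0 °C: 176.9×4.16×31.9 = 23475.3 J > q₁, so all ice melts.
Energy balance: 176.9×4.16×(31.9 − T) = 12003 + 34.8×4.16×(T − 0)
735.904(31.9 − T) = 12003 + 144.768 T
23475.3 − 12003 = 880.672 T
T = 11472.3 / 880.672 = 13.03 °C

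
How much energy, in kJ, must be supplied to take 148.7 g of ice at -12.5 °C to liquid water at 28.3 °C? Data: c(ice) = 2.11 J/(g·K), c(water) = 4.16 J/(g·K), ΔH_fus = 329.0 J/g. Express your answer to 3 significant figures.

q = 70.4 kJ

q1 (heat ice -12.5→0.0 °C): 148.7 × 2.11 × 12.5 = 3922 J
q2 (melt at 0 °C): 148.7 × 329.0 = 48922 J
q3 (heat water 0.0→28.3 °C): 148.7 × 4.16 × 28.3 = 17506 J
Total: 3922 + 48922 + 17506 = 70350 J = 70.4 kJ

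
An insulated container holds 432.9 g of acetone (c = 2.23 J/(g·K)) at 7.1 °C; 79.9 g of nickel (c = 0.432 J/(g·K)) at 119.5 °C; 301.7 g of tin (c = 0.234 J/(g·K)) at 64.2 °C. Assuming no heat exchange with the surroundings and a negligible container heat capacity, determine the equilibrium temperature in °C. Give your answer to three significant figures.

Σ mᵢcᵢ(T − Tᵢ) = 0  ⇒  T = Σ mᵢcᵢTᵢ / Σ mᵢcᵢ
Σ mᵢcᵢ = 432.9×2.23 + 79.9×0.432 + 301.7×0.234 = 1070.4816
Σ mᵢcᵢTᵢ = 965.367×7.1 + 34.5168×119.5 + 70.5978×64.2 = 15511
T = 15511 / 1070.4816 = 14.49 °C

T_f = 14.5 °C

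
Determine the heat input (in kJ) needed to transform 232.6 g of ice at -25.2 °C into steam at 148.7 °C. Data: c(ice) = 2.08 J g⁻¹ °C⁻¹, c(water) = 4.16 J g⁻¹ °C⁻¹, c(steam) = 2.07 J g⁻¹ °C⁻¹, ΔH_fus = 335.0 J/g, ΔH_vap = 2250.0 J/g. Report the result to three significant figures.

q = 734 kJ

q1 (heat ice -25.2→0.0 °C): 232.6 × 2.08 × 25.2 = 12192 J
q2 (melt at 0 °C): 232.6 × 335.0 = 77921 J
q3 (heat water 0.0→100.0 °C): 232.6 × 4.16 × 100.0 = 96762 J
q4 (vaporize at 100 °C): 232.6 × 2250.0 = 523350 J
q5 (heat steam 100.0→148.7 °C): 232.6 × 2.07 × 48.7 = 23448 J
Total: 12192 + 77921 + 96762 + 523350 + 23448 = 733673 J = 734 kJ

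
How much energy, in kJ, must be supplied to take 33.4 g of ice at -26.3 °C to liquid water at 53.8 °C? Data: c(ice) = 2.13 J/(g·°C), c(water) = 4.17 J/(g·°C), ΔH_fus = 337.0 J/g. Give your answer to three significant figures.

q1 (heat ice -26.3→0.0 °C): 33.4 × 2.13 × 26.3 = 1871 J
q2 (melt at 0 °C): 33.4 × 337.0 = 11256 J
q3 (heat water 0.0→53.8 °C): 33.4 × 4.17 × 53.8 = 7493 J
Total: 1871 + 11256 + 7493 = 20620 J = 20.6 kJ

q = 20.6 kJ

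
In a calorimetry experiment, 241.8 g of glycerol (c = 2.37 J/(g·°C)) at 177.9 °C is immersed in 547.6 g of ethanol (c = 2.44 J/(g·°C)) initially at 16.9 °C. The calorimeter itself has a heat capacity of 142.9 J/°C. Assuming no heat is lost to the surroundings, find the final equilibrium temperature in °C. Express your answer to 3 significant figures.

T_f = 61.9 °C

Heat lost by glycerol = heat gained by ethanol + calorimeter.
(241.8)(2.37)(177.9 − T) = [(547.6)(2.44) + 142.9](T − 16.9)
573.066 (177.9 − T) = 1479.044 (T − 16.9)
101950 − 573.066 T = 1479.044 T − 24996
126946 = 2052.110 T
T = 61.86 °C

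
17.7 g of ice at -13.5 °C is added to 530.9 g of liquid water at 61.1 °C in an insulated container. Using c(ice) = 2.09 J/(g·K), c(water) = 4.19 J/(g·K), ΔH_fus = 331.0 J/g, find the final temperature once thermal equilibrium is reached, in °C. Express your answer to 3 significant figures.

T_f = 56.4 °C

Heat to bring ice to 0 °C and melt it: q₁ = 17.7×2.09×13.5 + 17.7×331.0 = 6358.1 J
Heat the water can supply cooling to 0 °C: 530.9×4.19×61.1 = 135915 J > q₁, so all ice melts.
Energy balance: 530.9×4.19×(61.1 − T) = 6358.1 + 17.7×4.19×(T − 0)
2224.471(61.1 − T) = 6358.1 + 74.163 T
135915 − 6358.1 = 2298.634 T
T = 129556.9 / 2298.634 = 56.36 °C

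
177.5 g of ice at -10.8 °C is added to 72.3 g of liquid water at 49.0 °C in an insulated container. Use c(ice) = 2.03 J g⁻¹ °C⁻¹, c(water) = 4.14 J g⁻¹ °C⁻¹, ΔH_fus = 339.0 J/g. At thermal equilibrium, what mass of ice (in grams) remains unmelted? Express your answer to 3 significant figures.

m_ice remaining = 146 g

Heat to warm all ice to 0 °C: 177.5×2.03×10.8 = 3891.5 J
Heat released by water cooling to 0 °C: 72.3×4.14×49.0 = 14667 J
14667 J < 3891.5 + 177.5×339.0 = 64064.0 J, so not all ice melts; final T = 0 °C.
Heat left for melting: 14667 − 3891.5 = 10775.5 J
Mass melted = 10775.5 / 339.0 = 31.79 g
Ice remaining = 177.5 − 31.79 = 145.71 g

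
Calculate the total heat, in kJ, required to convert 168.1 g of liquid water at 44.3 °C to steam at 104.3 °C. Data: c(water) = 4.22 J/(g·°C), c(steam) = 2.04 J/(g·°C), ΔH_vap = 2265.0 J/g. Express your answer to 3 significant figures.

q1 (heat water 44.3→100.0 °C): 168.1 × 4.22 × 55.7 = 39513 J
q2 (vaporize at 100 °C): 168.1 × 2265.0 = 380747 J
q3 (heat steam 100.0→104.3 °C): 168.1 × 2.04 × 4.3 = 1475 J
Total: 39513 + 380747 + 1475 = 421735 J = 422 kJ

q = 422 kJ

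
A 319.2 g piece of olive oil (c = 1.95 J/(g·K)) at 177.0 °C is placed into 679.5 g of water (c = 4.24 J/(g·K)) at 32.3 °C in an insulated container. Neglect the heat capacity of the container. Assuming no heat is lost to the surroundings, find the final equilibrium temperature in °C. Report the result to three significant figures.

T_f = 58.0 °C

Heat lost by olive oil = heat gained by water.
(319.2)(1.95)(177.0 − T) = (679.5)(4.24)(T − 32.3)
622.44 (177.0 − T) = 2881.08 (T − 32.3)
110170 − 622.44 T = 2881.08 T − 93059
203229 = 3503.52 T
T = 58.01 °C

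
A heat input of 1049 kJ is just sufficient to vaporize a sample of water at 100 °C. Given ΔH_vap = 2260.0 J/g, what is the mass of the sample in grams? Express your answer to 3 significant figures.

m = 464 g

m = q / ΔH_vap = 1049000 J / 2260.0 J/g = 464 g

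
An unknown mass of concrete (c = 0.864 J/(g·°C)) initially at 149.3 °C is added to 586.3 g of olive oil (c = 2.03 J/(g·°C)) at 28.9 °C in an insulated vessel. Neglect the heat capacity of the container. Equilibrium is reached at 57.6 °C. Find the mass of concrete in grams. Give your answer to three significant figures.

q_gained = (586.3 × 2.03) × (57.6 − 28.9) = 34160 J
q_lost = m × 0.864 × (149.3 − 57.6) = 79.2288 m
m = 34160 / 79.2288 = 431 g

m = 431 g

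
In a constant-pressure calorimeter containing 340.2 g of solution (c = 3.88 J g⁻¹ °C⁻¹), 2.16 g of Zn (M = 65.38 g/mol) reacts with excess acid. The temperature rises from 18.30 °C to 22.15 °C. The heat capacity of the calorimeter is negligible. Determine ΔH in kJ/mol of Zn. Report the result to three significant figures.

ΔH = -154 kJ/mol

|ΔT| = |22.15 − 18.30| = 3.85 °C
|q_surr| = (340.2 × 3.88) × 3.85 = 1319.976 × 3.85 = 5082 J
n(Zn) = 2.16 / 65.38 = 0.03304 mol
Temperature rose, so q_rxn = −|q_surr| = -5.082 kJ
ΔH = q_rxn / n = -153.8 kJ/mol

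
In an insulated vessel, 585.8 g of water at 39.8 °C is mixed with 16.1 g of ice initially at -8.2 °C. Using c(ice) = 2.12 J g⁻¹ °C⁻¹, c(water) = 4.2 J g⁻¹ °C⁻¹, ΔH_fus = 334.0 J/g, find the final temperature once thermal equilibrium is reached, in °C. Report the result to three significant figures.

Heat to bring ice to 0 °C and melt it: q₁ = 16.1×2.12×8.2 + 16.1×334.0 = 5657.3 J
Heat the water can supply cooling to 0 °C: 585.8×4.2×39.8 = 97922.3 J > q₁, so all ice melts.
Energy balance: 585.8×4.2×(39.8 − T) = 5657.3 + 16.1×4.2×(T − 0)
2460.36(39.8 − T) = 5657.3 + 67.62 T
97922.3 − 5657.3 = 2527.98 T
T = 92265.0 / 2527.98 = 36.50 °C

T_f = 36.5 °C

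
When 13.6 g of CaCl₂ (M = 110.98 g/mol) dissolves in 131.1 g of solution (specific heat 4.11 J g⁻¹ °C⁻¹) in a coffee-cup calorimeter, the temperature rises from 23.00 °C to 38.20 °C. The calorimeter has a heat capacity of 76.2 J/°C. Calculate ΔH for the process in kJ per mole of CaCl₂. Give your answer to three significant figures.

ΔH = -76.3 kJ/mol

|ΔT| = |38.20 − 23.00| = 15.20 °C
|q_surr| = (131.1 × 4.11 + 76.2) × 15.20 = 615.021 × 15.20 = 9348 J
n(CaCl₂) = 13.6 / 110.98 = 0.1225 mol
Temperature rose, so q_rxn = −|q_surr| = -9.348 kJ
ΔH = q_rxn / n = -76.31 kJ/mol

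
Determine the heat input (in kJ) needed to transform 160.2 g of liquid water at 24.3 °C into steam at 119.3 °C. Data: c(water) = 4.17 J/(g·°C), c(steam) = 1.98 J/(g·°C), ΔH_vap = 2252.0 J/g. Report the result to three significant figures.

q = 417 kJ

q1 (heat water 24.3→100.0 °C): 160.2 × 4.17 × 75.7 = 50570 J
q2 (vaporize at 100 °C): 160.2 × 2252.0 = 360770 J
q3 (heat steam 100.0→119.3 °C): 160.2 × 1.98 × 19.3 = 6122 J
Total: 50570 + 360770 + 6122 = 417462 J = 417 kJ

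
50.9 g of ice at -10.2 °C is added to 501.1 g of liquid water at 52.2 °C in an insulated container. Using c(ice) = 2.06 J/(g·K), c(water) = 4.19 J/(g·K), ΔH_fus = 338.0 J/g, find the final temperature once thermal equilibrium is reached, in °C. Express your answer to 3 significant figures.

Heat to bring ice to 0 °C and melt it: q₁ = 50.9×2.06×10.2 + 50.9×338.0 = 18274 J
Heat the water can supply cooling to 0 °C: 501.1×4.19×52.2 = 109600 J > q₁, so all ice melts.
Energy balance: 501.1×4.19×(52.2 − T) = 18274 + 50.9×4.19×(T − 0)
2099.609(52.2 − T) = 18274 + 213.271 T
109600 − 18274 = 2312.880 T
T = 91326 / 2312.880 = 39.49 °C

T_f = 39.5 °C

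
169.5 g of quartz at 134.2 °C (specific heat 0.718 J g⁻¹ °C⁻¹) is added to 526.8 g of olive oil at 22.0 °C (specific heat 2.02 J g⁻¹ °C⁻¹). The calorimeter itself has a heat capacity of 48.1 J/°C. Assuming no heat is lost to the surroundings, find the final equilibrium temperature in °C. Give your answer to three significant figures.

T_f = 33.1 °C

Heat lost by quartz = heat gained by olive oil + calorimeter.
(169.5)(0.718)(134.2 − T) = [(526.8)(2.02) + 48.1](T − 22.0)
121.701 (134.2 − T) = 1112.236 (T − 22.0)
16332 − 121.701 T = 1112.236 T − 24469
40801 = 1233.937 T
T = 33.07 °C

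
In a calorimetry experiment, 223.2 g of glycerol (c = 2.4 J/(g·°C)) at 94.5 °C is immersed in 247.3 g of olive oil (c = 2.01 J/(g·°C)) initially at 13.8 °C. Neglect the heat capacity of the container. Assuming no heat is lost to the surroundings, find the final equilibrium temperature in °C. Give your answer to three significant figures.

Heat lost by glycerol = heat gained by olive oil.
(223.2)(2.4)(94.5 − T) = (247.3)(2.01)(T − 13.8)
535.68 (94.5 − T) = 497.073 (T − 13.8)
50622 − 535.68 T = 497.073 T − 6859.6
57481.6 = 1032.753 T
T = 55.66 °C

T_f = 55.7 °C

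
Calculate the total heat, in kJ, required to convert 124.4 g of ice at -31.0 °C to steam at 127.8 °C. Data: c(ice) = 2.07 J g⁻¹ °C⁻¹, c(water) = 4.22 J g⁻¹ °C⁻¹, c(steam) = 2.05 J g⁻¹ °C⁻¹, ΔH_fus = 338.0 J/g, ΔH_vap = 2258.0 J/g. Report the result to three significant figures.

q1 (heat ice -31.0→0.0 °C): 124.4 × 2.07 × 31.0 = 7983 J
q2 (melt at 0 °C): 124.4 × 338.0 = 42047 J
q3 (heat water 0.0→100.0 °C): 124.4 × 4.22 × 100.0 = 52497 J
q4 (vaporize at 100 °C): 124.4 × 2258.0 = 280895 J
q5 (heat steam 100.0→127.8 °C): 124.4 × 2.05 × 27.8 = 7090 J
Total: 7983 + 42047 + 52497 + 280895 + 7090 = 390512 J = 391 kJ

q = 391 kJ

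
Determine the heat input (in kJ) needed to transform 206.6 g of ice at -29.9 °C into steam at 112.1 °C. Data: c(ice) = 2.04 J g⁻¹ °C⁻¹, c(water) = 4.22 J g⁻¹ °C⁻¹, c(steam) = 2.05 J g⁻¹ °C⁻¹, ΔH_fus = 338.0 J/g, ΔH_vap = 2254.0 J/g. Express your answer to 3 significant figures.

q1 (heat ice -29.9→0.0 °C): 206.6 × 2.04 × 29.9 = 12602 J
q2 (melt at 0 °C): 206.6 × 338.0 = 69831 J
q3 (heat water 0.0→100.0 °C): 206.6 × 4.22 × 100.0 = 87185 J
q4 (vaporize at 100 °C): 206.6 × 2254.0 = 465676 J
q5 (heat steam 100.0→112.1 °C): 206.6 × 2.05 × 12.1 = 5125 J
Total: 12602 + 69831 + 87185 + 465676 + 5125 = 640419 J = 640 kJ

q = 640 kJ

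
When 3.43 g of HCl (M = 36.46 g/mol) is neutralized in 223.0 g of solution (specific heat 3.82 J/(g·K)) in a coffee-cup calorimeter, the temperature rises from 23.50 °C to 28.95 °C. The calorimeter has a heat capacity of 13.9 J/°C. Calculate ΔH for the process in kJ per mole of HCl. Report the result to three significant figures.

|ΔT| = |28.95 − 23.50| = 5.45 °C
|q_surr| = (223.0 × 3.82 + 13.9) × 5.45 = 865.76 × 5.45 = 4718.4 J
n(HCl) = 3.43 / 36.46 = 0.094076 mol
Temperature rose, so q_rxn = −|q_surr| = -4.7184 kJ
ΔH = q_rxn / n = -50.16 kJ/mol

ΔH = -50.2 kJ/mol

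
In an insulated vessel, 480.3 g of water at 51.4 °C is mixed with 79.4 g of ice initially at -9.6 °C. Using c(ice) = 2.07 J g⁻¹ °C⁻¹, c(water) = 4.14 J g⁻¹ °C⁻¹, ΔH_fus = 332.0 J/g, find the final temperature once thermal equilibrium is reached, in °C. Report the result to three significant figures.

Heat to bring ice to 0 °C and melt it: q₁ = 79.4×2.07×9.6 + 79.4×332.0 = 27939 J
Heat the water can supply cooling to 0 °C: 480.3×4.14×51.4 = 102206 J > q₁, so all ice melts.
Energy balance: 480.3×4.14×(51.4 − T) = 27939 + 79.4×4.14×(T − 0)
1988.442(51.4 − T) = 27939 + 328.716 T
102206 − 27939 = 2317.158 T
T = 74267 / 2317.158 = 32.05 °C

T_f = 32.1 °C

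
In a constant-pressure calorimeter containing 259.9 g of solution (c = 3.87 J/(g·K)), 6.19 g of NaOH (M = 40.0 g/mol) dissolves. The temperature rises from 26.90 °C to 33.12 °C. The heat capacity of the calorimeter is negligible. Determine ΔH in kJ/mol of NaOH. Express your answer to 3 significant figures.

|ΔT| = |33.12 − 26.90| = 6.22 °C
|q_surr| = (259.9 × 3.87) × 6.22 = 1005.813 × 6.22 = 6256 J
n(NaOH) = 6.19 / 40.0 = 0.1548 mol
Temperature rose, so q_rxn = −|q_surr| = -6.256 kJ
ΔH = q_rxn / n = -40.41 kJ/mol

ΔH = -40.4 kJ/mol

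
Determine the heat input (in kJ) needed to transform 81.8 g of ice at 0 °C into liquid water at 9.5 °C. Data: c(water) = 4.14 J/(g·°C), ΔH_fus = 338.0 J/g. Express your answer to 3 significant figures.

q = 30.9 kJ

q1 (melt at 0 °C): 81.8 × 338.0 = 27648 J
q2 (heat water 0.0→9.5 °C): 81.8 × 4.14 × 9.5 = 3217 J
Total: 27648 + 3217 = 30865 J = 30.9 kJ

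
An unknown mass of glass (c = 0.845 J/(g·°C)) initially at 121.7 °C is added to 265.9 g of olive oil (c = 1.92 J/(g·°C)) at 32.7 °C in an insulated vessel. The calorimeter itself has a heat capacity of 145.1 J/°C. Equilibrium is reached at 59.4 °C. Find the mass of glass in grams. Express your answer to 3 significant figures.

m = 333 g

q_gained = (265.9 × 1.92 + 145.1) × (59.4 − 32.7) = 17510 J
q_lost = m × 0.845 × (121.7 − 59.4) = 52.6435 m
m = 17510 / 52.6435 = 333 g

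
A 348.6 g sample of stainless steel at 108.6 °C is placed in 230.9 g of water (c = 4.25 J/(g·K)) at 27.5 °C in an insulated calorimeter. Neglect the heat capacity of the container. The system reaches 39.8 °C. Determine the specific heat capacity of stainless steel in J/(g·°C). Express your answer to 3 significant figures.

c = 0.503 J/(g·°C)

q_gained = (230.9 × 4.25) × (39.8 − 27.5) = 12070 J
q_lost = 348.6 × c × (108.6 − 39.8) = 23983.68 c
Set equal: c = 12070 / 23983.68 = 0.503 J/(g·°C)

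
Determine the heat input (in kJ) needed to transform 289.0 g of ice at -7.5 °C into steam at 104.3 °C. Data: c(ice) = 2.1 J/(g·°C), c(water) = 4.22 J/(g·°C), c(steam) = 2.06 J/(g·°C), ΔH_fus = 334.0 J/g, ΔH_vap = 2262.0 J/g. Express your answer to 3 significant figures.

q1 (heat ice -7.5→0.0 °C): 289.0 × 2.1 × 7.5 = 4552 J
q2 (melt at 0 °C): 289.0 × 334.0 = 96526 J
q3 (heat water 0.0→100.0 °C): 289.0 × 4.22 × 100.0 = 121958 J
q4 (vaporize at 100 °C): 289.0 × 2262.0 = 653718 J
q5 (heat steam 100.0→104.3 °C): 289.0 × 2.06 × 4.3 = 2560 J
Total: 4552 + 96526 + 121958 + 653718 + 2560 = 879314 J = 879 kJ

q = 879 kJ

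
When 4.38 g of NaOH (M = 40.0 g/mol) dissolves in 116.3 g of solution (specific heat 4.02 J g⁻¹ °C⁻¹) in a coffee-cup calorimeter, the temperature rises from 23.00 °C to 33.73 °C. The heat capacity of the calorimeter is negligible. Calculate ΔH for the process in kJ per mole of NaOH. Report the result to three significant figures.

|ΔT| = |33.73 − 23.00| = 10.73 °C
|q_surr| = (116.3 × 4.02) × 10.73 = 467.526 × 10.73 = 5017 J
n(NaOH) = 4.38 / 40.0 = 0.1095 mol
Temperature rose, so q_rxn = −|q_surr| = -5.017 kJ
ΔH = q_rxn / n = -45.82 kJ/mol

ΔH = -45.8 kJ/mol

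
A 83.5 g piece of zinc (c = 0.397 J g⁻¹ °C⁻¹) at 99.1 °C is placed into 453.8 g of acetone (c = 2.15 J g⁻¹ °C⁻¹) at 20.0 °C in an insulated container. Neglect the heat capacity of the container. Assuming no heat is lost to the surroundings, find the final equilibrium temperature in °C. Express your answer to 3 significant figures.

Heat lost by zinc = heat gained by acetone.
(83.5)(0.397)(99.1 − T) = (453.8)(2.15)(T − 20.0)
33.1495 (99.1 − T) = 975.67 (T − 20.0)
3285.1 − 33.1495 T = 975.67 T − 19513
22798.1 = 1008.8195 T
T = 22.60 °C

T_f = 22.6 °C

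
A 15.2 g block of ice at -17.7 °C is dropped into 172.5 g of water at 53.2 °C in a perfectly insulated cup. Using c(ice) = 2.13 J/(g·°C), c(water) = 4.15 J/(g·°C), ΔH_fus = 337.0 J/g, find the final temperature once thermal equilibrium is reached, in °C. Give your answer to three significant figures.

Heat to bring ice to 0 °C and melt it: q₁ = 15.2×2.13×17.7 + 15.2×337.0 = 5695.5 J
Heat the water can supply cooling to 0 °C: 172.5×4.15×53.2 = 38084.6 J > q₁, so all ice melts.
Energy balance: 172.5×4.15×(53.2 − T) = 5695.5 + 15.2×4.15×(T − 0)
715.875(53.2 − T) = 5695.5 + 63.08 T
38084.6 − 5695.5 = 778.955 T
T = 32389.1 / 778.955 = 41.58 °C

T_f = 41.6 °C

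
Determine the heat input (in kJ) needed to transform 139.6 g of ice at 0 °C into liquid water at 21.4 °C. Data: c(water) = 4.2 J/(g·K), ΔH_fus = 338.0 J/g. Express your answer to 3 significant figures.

q1 (melt at 0 °C): 139.6 × 338.0 = 47185 J
q2 (heat water 0.0→21.4 °C): 139.6 × 4.2 × 21.4 = 12547 J
Total: 47185 + 12547 = 59732 J = 59.7 kJ

q = 59.7 kJ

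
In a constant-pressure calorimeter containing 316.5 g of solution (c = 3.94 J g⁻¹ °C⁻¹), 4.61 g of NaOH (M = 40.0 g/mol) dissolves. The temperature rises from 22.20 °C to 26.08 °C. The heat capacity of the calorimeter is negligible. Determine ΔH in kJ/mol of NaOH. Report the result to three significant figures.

|ΔT| = |26.08 − 22.20| = 3.88 °C
|q_surr| = (316.5 × 3.94) × 3.88 = 1247.01 × 3.88 = 4838 J
n(NaOH) = 4.61 / 40.0 = 0.1153 mol
Temperature rose, so q_rxn = −|q_surr| = -4.838 kJ
ΔH = q_rxn / n = -41.96 kJ/mol

ΔH = -42.0 kJ/mol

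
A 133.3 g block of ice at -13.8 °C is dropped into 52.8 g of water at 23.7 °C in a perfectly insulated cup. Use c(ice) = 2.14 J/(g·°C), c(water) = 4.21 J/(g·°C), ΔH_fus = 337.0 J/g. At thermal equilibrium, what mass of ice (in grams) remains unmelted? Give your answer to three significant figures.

m_ice remaining = 129 g

Heat to warm all ice to 0 °C: 133.3×2.14×13.8 = 3936.6 J
Heat released by water cooling to 0 °C: 52.8×4.21×23.7 = 5268.2 J
5268.2 J < 3936.6 + 133.3×337.0 = 48858.7 J, so not all ice melts; final T = 0 °C.
Heat left for melting: 5268.2 − 3936.6 = 1331.6 J
Mass melted = 1331.6 / 337.0 = 3.951 g
Ice remaining = 133.3 − 3.951 = 129.349 g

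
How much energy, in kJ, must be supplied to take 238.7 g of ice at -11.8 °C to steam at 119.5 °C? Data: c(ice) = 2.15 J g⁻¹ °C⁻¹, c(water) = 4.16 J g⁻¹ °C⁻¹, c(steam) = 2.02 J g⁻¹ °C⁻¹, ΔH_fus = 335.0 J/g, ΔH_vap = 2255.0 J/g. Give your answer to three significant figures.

q1 (heat ice -11.8→0.0 °C): 238.7 × 2.15 × 11.8 = 6056 J
q2 (melt at 0 °C): 238.7 × 335.0 = 79965 J
q3 (heat water 0.0→100.0 °C): 238.7 × 4.16 × 100.0 = 99299 J
q4 (vaporize at 100 °C): 238.7 × 2255.0 = 538269 J
q5 (heat steam 100.0→119.5 °C): 238.7 × 2.02 × 19.5 = 9402 J
Total: 6056 + 79965 + 99299 + 538269 + 9402 = 732991 J = 733 kJ

q = 733 kJ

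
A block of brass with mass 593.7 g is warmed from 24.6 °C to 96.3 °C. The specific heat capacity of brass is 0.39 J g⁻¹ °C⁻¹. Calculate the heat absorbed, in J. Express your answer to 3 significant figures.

q = m c ΔT = 593.7 × 0.39 × (96.3 − 24.6)
q = 593.7 × 0.39 × 71.7 = 16600 J

q = 16600 J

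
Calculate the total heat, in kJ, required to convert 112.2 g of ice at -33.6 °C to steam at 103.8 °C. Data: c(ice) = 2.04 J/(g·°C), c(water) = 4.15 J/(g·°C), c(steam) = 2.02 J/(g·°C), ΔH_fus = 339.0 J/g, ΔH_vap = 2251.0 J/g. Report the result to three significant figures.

q1 (heat ice -33.6→0.0 °C): 112.2 × 2.04 × 33.6 = 7691 J
q2 (melt at 0 °C): 112.2 × 339.0 = 38036 J
q3 (heat water 0.0→100.0 °C): 112.2 × 4.15 × 100.0 = 46563 J
q4 (vaporize at 100 °C): 112.2 × 2251.0 = 252562 J
q5 (heat steam 100.0→103.8 °C): 112.2 × 2.02 × 3.8 = 861 J
Total: 7691 + 38036 + 46563 + 252562 + 861 = 345713 J = 346 kJ

q = 346 kJ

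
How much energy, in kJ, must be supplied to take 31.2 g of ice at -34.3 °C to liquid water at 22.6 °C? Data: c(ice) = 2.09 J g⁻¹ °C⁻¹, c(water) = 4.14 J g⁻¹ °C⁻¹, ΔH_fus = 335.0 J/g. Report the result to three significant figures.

q = 15.6 kJ

q1 (heat ice -34.3→0.0 °C): 31.2 × 2.09 × 34.3 = 2237 J
q2 (melt at 0 °C): 31.2 × 335.0 = 10452 J
q3 (heat water 0.0→22.6 °C): 31.2 × 4.14 × 22.6 = 2919 J
Total: 2237 + 10452 + 2919 = 15608 J = 15.6 kJ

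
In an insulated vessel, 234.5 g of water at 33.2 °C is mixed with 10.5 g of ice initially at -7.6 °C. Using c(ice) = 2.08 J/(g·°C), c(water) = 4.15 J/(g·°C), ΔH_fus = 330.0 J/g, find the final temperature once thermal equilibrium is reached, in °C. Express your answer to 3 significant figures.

T_f = 28.2 °C

Heat to bring ice to 0 °C and melt it: q₁ = 10.5×2.08×7.6 + 10.5×330.0 = 3631.0 J
Heat the water can supply cooling to 0 °C: 234.5×4.15×33.2 = 32309.4 J > q₁, so all ice melts.
Energy balance: 234.5×4.15×(33.2 − T) = 3631.0 + 10.5×4.15×(T − 0)
973.175(33.2 − T) = 3631.0 + 43.575 T
32309.4 − 3631.0 = 1016.750 T
T = 28678.4 / 1016.750 = 28.21 °C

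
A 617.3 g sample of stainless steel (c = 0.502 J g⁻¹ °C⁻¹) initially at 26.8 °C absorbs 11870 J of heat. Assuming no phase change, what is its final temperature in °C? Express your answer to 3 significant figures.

ΔT = q / (m c) = 11870 / (617.3 × 0.502) = 38.30 °C
T_f = 26.8 + 38.30 = 65.10 °C

T_f = 65.1 °C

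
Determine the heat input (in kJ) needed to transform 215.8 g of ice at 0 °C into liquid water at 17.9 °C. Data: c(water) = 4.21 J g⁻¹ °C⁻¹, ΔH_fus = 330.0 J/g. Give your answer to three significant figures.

q = 87.5 kJ

q1 (melt at 0 °C): 215.8 × 330.0 = 71214 J
q2 (heat water 0.0→17.9 °C): 215.8 × 4.21 × 17.9 = 16262 J
Total: 71214 + 16262 = 87476 J = 87.5 kJ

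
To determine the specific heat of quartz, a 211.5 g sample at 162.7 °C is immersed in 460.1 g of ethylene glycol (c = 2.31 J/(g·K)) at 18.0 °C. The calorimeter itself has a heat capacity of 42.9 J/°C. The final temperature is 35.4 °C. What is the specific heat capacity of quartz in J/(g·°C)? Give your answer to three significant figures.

q_gained = (460.1 × 2.31 + 42.9) × (35.4 − 18.0) = 19240 J
q_lost = 211.5 × c × (162.7 − 35.4) = 26923.95 c
Set equal: c = 19240 / 26923.95 = 0.715 J/(g·°C)

c = 0.715 J/(g·°C)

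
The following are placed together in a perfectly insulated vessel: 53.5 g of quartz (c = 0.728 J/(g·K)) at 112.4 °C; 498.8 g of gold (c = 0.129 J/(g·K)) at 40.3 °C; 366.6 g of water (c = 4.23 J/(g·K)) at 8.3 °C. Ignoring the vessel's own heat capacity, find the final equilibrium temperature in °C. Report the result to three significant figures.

T_f = 12.0 °C

Σ mᵢcᵢ(T − Tᵢ) = 0  ⇒  T = Σ mᵢcᵢTᵢ / Σ mᵢcᵢ
Σ mᵢcᵢ = 53.5×0.728 + 498.8×0.129 + 366.6×4.23 = 1654.0112
Σ mᵢcᵢTᵢ = 38.948×112.4 + 64.3452×40.3 + 1550.718×8.3 = 19842
T = 19842 / 1654.0112 = 12.00 °C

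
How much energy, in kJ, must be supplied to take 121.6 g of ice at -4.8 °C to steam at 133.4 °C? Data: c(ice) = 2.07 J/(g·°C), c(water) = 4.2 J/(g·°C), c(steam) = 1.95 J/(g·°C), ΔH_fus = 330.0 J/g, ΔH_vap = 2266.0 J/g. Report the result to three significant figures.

q1 (heat ice -4.8→0.0 °C): 121.6 × 2.07 × 4.8 = 1208 J
q2 (melt at 0 °C): 121.6 × 330.0 = 40128 J
q3 (heat water 0.0→100.0 °C): 121.6 × 4.2 × 100.0 = 51072 J
q4 (vaporize at 100 °C): 121.6 × 2266.0 = 275546 J
q5 (heat steam 100.0→133.4 °C): 121.6 × 1.95 × 33.4 = 7920 J
Total: 1208 + 40128 + 51072 + 275546 + 7920 = 375874 J = 376 kJ

q = 376 kJ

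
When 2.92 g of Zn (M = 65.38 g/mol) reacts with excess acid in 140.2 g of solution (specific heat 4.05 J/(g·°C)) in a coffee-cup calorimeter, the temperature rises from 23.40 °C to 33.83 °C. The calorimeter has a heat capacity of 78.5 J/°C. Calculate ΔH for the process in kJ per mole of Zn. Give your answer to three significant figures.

|ΔT| = |33.83 − 23.40| = 10.43 °C
|q_surr| = (140.2 × 4.05 + 78.5) × 10.43 = 646.31 × 10.43 = 6741 J
n(Zn) = 2.92 / 65.38 = 0.04466 mol
Temperature rose, so q_rxn = −|q_surr| = -6.741 kJ
ΔH = q_rxn / n = -150.9 kJ/mol

ΔH = -151 kJ/mol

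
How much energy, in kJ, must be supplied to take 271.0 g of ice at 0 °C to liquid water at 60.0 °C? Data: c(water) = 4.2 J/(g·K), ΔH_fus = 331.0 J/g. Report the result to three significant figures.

q = 158 kJ

q1 (melt at 0 °C): 271.0 × 331.0 = 89701 J
q2 (heat water 0.0→60.0 °C): 271.0 × 4.2 × 60.0 = 68292 J
Total: 89701 + 68292 = 157993 J = 158 kJ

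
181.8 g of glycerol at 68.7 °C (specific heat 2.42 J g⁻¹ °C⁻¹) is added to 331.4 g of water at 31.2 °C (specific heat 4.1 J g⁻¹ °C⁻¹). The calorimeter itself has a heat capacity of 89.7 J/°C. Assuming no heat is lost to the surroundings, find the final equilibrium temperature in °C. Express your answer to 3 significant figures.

Heat lost by glycerol = heat gained by water + calorimeter.
(181.8)(2.42)(68.7 − T) = [(331.4)(4.1) + 89.7](T − 31.2)
439.956 (68.7 − T) = 1448.44 (T − 31.2)
30225 − 439.956 T = 1448.44 T − 45191
75416 = 1888.396 T
T = 39.94 °C

T_f = 39.9 °C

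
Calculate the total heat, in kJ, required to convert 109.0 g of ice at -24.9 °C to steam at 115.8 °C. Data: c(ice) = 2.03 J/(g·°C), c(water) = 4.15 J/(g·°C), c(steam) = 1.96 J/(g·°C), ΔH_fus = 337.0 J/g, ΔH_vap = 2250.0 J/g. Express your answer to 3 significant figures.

q = 336 kJ

q1 (heat ice -24.9→0.0 °C): 109.0 × 2.03 × 24.9 = 5510 J
q2 (melt at 0 °C): 109.0 × 337.0 = 36733 J
q3 (heat water 0.0→100.0 °C): 109.0 × 4.15 × 100.0 = 45235 J
q4 (vaporize at 100 °C): 109.0 × 2250.0 = 245250 J
q5 (heat steam 100.0→115.8 °C): 109.0 × 1.96 × 15.8 = 3376 J
Total: 5510 + 36733 + 45235 + 245250 + 3376 = 336104 J = 336 kJ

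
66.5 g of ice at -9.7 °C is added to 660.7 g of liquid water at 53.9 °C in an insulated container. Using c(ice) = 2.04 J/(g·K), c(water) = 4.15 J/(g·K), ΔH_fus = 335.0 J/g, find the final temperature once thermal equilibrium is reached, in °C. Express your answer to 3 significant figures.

Heat to bring ice to 0 °C and melt it: q₁ = 66.5×2.04×9.7 + 66.5×335.0 = 23593 J
Heat the water can supply cooling to 0 °C: 660.7×4.15×53.9 = 147789 J > q₁, so all ice melts.
Energy balance: 660.7×4.15×(53.9 − T) = 23593 + 66.5×4.15×(T − 0)
2741.905(53.9 − T) = 23593 + 275.975 T
147789 − 23593 = 3017.880 T
T = 124196 / 3017.880 = 41.15 °C

T_f = 41.2 °C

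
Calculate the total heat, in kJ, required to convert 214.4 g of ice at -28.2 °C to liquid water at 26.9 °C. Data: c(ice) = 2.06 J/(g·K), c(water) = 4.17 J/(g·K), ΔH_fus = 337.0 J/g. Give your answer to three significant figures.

q1 (heat ice -28.2→0.0 °C): 214.4 × 2.06 × 28.2 = 12455 J
q2 (melt at 0 °C): 214.4 × 337.0 = 72253 J
q3 (heat water 0.0→26.9 °C): 214.4 × 4.17 × 26.9 = 24050 J
Total: 12455 + 72253 + 24050 = 108758 J = 109 kJ

q = 109 kJ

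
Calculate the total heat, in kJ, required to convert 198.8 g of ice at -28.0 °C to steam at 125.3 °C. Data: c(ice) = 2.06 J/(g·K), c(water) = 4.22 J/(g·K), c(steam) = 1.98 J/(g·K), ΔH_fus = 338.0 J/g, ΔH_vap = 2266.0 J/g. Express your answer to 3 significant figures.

q1 (heat ice -28.0→0.0 °C): 198.8 × 2.06 × 28.0 = 11467 J
q2 (melt at 0 °C): 198.8 × 338.0 = 67194 J
q3 (heat water 0.0→100.0 °C): 198.8 × 4.22 × 100.0 = 83894 J
q4 (vaporize at 100 °C): 198.8 × 2266.0 = 450481 J
q5 (heat steam 100.0→125.3 °C): 198.8 × 1.98 × 25.3 = 9959 J
Total: 11467 + 67194 + 83894 + 450481 + 9959 = 622995 J = 623 kJ

q = 623 kJ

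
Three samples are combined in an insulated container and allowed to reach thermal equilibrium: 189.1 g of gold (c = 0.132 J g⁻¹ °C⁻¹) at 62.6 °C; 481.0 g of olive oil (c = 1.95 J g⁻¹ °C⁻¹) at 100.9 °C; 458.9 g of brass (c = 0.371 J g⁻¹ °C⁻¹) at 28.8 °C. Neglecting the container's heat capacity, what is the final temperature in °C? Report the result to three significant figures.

T_f = 89.2 °C

Σ mᵢcᵢ(T − Tᵢ) = 0  ⇒  T = Σ mᵢcᵢTᵢ / Σ mᵢcᵢ
Σ mᵢcᵢ = 189.1×0.132 + 481.0×1.95 + 458.9×0.371 = 1133.1631
Σ mᵢcᵢTᵢ = 24.9612×62.6 + 937.95×100.9 + 170.2519×28.8 = 101100
T = 101100 / 1133.1631 = 89.22 °C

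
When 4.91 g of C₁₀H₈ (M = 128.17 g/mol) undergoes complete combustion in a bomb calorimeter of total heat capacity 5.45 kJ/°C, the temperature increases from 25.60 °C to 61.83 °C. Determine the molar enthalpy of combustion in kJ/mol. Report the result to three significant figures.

ΔH = -5150 kJ/mol

ΔT = 61.83 − 25.60 = 36.23 °C
q_cal = C_cal × ΔT = 5.45 × 36.23 = 197.4535 kJ
n = 4.91 / 128.17 = 0.03831 mol
q_rxn = −q_cal = -197.4535 kJ
ΔH = -197.4535 / 0.03831 = -5154 kJ/mol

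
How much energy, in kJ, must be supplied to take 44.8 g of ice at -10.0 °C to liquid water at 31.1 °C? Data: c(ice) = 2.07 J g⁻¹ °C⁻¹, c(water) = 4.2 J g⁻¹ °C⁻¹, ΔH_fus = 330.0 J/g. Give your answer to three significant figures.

q = 21.6 kJ

q1 (heat ice -10.0→0.0 °C): 44.8 × 2.07 × 10.0 = 927 J
q2 (melt at 0 °C): 44.8 × 330.0 = 14784 J
q3 (heat water 0.0→31.1 °C): 44.8 × 4.2 × 31.1 = 5852 J
Total: 927 + 14784 + 5852 = 21563 J = 21.6 kJ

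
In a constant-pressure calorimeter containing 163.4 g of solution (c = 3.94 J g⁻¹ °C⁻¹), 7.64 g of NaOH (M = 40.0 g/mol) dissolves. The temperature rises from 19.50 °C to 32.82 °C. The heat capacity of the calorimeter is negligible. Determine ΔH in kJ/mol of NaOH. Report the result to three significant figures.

ΔH = -44.9 kJ/mol

|ΔT| = |32.82 − 19.50| = 13.32 °C
|q_surr| = (163.4 × 3.94) × 13.32 = 643.796 × 13.32 = 8575 J
n(NaOH) = 7.64 / 40.0 = 0.1910 mol
Temperature rose, so q_rxn = −|q_surr| = -8.575 kJ
ΔH = q_rxn / n = -44.90 kJ/mol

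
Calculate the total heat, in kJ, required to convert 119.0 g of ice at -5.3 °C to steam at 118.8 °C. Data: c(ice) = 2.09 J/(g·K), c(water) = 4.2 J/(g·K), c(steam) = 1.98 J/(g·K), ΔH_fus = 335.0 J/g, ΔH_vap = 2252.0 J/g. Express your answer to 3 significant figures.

q = 364 kJ

q1 (heat ice -5.3→0.0 °C): 119.0 × 2.09 × 5.3 = 1318 J
q2 (melt at 0 °C): 119.0 × 335.0 = 39865 J
q3 (heat water 0.0→100.0 °C): 119.0 × 4.2 × 100.0 = 49980 J
q4 (vaporize at 100 °C): 119.0 × 2252.0 = 267988 J
q5 (heat steam 100.0→118.8 °C): 119.0 × 1.98 × 18.8 = 4430 J
Total: 1318 + 39865 + 49980 + 267988 + 4430 = 363581 J = 364 kJ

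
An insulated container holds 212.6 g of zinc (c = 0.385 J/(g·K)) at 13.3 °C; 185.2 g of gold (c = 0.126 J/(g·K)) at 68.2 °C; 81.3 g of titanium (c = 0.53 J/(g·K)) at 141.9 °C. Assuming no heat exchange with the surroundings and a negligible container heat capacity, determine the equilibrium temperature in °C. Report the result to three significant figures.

T_f = 59.3 °C

Σ mᵢcᵢ(T − Tᵢ) = 0  ⇒  T = Σ mᵢcᵢTᵢ / Σ mᵢcᵢ
Σ mᵢcᵢ = 212.6×0.385 + 185.2×0.126 + 81.3×0.53 = 148.2752
Σ mᵢcᵢTᵢ = 81.851×13.3 + 23.3352×68.2 + 43.089×141.9 = 8794.4
T = 8794.4 / 148.2752 = 59.31 °C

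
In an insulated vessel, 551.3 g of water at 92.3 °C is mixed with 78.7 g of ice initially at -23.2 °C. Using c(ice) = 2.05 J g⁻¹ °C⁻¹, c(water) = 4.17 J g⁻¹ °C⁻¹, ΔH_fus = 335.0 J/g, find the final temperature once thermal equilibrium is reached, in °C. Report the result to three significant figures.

T_f = 69.3 °C

Heat to bring ice to 0 °C and melt it: q₁ = 78.7×2.05×23.2 + 78.7×335.0 = 30107 J
Heat the water can supply cooling to 0 °C: 551.3×4.17×92.3 = 212190 J > q₁, so all ice melts.
Energy balance: 551.3×4.17×(92.3 − T) = 30107 + 78.7×4.17×(T − 0)
2298.921(92.3 − T) = 30107 + 328.179 T
212190 − 30107 = 2627.100 T
T = 182083 / 2627.100 = 69.31 °C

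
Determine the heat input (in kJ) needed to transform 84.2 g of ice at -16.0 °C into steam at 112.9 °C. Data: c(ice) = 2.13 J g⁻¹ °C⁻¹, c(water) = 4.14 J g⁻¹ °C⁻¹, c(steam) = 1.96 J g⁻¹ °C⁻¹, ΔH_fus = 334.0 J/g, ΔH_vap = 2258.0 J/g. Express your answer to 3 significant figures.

q1 (heat ice -16.0→0.0 °C): 84.2 × 2.13 × 16.0 = 2870 J
q2 (melt at 0 °C): 84.2 × 334.0 = 28123 J
q3 (heat water 0.0→100.0 °C): 84.2 × 4.14 × 100.0 = 34859 J
q4 (vaporize at 100 °C): 84.2 × 2258.0 = 190124 J
q5 (heat steam 100.0→112.9 °C): 84.2 × 1.96 × 12.9 = 2129 J
Total: 2870 + 28123 + 34859 + 190124 + 2129 = 258105 J = 258 kJ

q = 258 kJ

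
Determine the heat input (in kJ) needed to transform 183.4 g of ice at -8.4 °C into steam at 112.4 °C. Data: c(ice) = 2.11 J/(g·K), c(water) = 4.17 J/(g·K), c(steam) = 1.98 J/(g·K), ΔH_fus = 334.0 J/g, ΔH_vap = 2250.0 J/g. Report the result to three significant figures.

q1 (heat ice -8.4→0.0 °C): 183.4 × 2.11 × 8.4 = 3251 J
q2 (melt at 0 °C): 183.4 × 334.0 = 61256 J
q3 (heat water 0.0→100.0 °C): 183.4 × 4.17 × 100.0 = 76478 J
q4 (vaporize at 100 °C): 183.4 × 2250.0 = 412650 J
q5 (heat steam 100.0→112.4 °C): 183.4 × 1.98 × 12.4 = 4503 J
Total: 3251 + 61256 + 76478 + 412650 + 4503 = 558138 J = 558 kJ

q = 558 kJ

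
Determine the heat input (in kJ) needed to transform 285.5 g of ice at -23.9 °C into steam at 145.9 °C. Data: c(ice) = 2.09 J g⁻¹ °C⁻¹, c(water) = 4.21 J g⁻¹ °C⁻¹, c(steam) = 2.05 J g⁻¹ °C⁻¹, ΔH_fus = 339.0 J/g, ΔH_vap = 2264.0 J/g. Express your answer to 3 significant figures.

q = 904 kJ

q1 (heat ice -23.9→0.0 °C): 285.5 × 2.09 × 23.9 = 14261 J
q2 (melt at 0 °C): 285.5 × 339.0 = 96785 J
q3 (heat water 0.0→100.0 °C): 285.5 × 4.21 × 100.0 = 120196 J
q4 (vaporize at 100 °C): 285.5 × 2264.0 = 646372 J
q5 (heat steam 100.0→145.9 °C): 285.5 × 2.05 × 45.9 = 26864 J
Total: 14261 + 96785 + 120196 + 646372 + 26864 = 904478 J = 904 kJ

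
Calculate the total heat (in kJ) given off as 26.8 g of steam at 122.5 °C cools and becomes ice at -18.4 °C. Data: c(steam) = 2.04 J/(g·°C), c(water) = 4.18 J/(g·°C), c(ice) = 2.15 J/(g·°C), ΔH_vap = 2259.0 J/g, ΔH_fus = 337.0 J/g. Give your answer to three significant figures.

q = 83.1 kJ

q1 (cool steam 122.5→100 °C): 26.8 × 2.04 × 22.5 = 1230 J
q2 (condense at 100 °C): 26.8 × 2259.0 = 60541 J
q3 (cool water 100→0 °C): 26.8 × 4.18 × 100.0 = 11202 J
q4 (freeze at 0 °C): 26.8 × 337.0 = 9032 J
q5 (cool ice 0→-18.4 °C): 26.8 × 2.15 × 18.4 = 1060 J
Total: 1230 + 60541 + 11202 + 9032 + 1060 = 83065 J = 83.1 kJ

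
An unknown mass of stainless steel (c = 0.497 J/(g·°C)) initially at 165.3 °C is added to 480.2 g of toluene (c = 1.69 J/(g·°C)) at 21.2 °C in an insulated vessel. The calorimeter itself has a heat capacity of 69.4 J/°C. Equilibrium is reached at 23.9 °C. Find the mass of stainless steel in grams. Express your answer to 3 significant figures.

q_gained = (480.2 × 1.69 + 69.4) × (23.9 − 21.2) = 2378.5 J
q_lost = m × 0.497 × (165.3 − 23.9) = 70.2758 m
m = 2378.5 / 70.2758 = 33.8 g

m = 33.8 g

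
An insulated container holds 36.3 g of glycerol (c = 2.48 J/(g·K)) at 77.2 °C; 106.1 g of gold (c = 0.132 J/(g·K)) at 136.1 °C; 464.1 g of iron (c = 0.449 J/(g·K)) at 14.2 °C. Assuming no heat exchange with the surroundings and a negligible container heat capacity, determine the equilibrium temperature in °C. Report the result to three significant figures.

T_f = 37.8 °C

Σ mᵢcᵢ(T − Tᵢ) = 0  ⇒  T = Σ mᵢcᵢTᵢ / Σ mᵢcᵢ
Σ mᵢcᵢ = 36.3×2.48 + 106.1×0.132 + 464.1×0.449 = 312.4101
Σ mᵢcᵢTᵢ = 90.024×77.2 + 14.0052×136.1 + 208.3809×14.2 = 11815
T = 11815 / 312.4101 = 37.82 °C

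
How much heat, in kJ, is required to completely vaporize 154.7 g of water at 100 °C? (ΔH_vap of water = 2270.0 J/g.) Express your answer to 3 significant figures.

q = 351 kJ

q = m × ΔH_vap = 154.7 × 2270.0 = 351200 J = 351 kJ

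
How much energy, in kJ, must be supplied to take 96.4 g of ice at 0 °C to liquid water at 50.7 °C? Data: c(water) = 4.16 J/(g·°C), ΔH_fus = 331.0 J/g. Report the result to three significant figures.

q = 52.2 kJ

q1 (melt at 0 °C): 96.4 × 331.0 = 31908 J
q2 (heat water 0.0→50.7 °C): 96.4 × 4.16 × 50.7 = 20332 J
Total: 31908 + 20332 = 52240 J = 52.2 kJ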